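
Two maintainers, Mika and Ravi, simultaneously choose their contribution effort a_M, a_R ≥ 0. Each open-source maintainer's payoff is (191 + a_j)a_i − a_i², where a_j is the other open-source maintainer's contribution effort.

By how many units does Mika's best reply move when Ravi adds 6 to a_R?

Mika's payoff is (191 + a_R)a_M − a_M².
∂π/∂a_M = 191 + a_R − 2a_M = 0, so a_M = 95.5 + 0.5a_R.
The reaction-function slope is 0.5, so a 6-unit rise in a_R moves a_M by 0.5 × 6 = 3. Mika's best response rises — the actions are strategic complements.

3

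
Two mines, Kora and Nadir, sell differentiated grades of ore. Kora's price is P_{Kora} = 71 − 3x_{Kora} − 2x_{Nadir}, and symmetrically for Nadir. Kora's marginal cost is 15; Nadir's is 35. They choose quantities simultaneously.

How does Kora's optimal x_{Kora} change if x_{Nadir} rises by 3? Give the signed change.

Mine Kora's profit: π = x_{Kora}(71 − 3x_{Kora} − 2x_{Nadir}) − 15x_{Kora}.
∂π/∂x_{Kora} = 56 − 6x_{Kora} − 2x_{Nadir} = 0 ⇒ x_{Kora} = 28/3 − (1/3)x_{Nadir}.
The reaction-function slope is −1/3, so a 3-unit rise in x_{Nadir} moves x_{Kora} by −1/3 × 3 = −1. Kora's best response falls — the actions are strategic substitutes.

-1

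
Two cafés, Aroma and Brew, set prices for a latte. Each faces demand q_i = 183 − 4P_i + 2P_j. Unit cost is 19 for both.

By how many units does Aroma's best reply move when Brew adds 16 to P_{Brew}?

4

Aroma's profit: π = (P_{Aroma} − 19)(183 − 4P_{Aroma} + 2P_{Brew}).
∂π/∂P_{Aroma} = 259 − 8P_{Aroma} + 2P_{Brew} = 0 ⇒ P_{Aroma} = 32.375 + 0.25P_{Brew}.
The reaction-function slope is 0.25, so a 16-unit rise in P_{Brew} moves P_{Aroma} by 0.25 × 16 = 4. Aroma's best response rises — the actions are strategic complements.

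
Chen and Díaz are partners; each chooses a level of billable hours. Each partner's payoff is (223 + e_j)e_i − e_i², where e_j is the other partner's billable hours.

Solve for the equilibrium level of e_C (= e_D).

Chen's payoff is (223 + e_D)e_C − e_C².
∂π/∂e_C = 223 + e_D − 2e_C = 0, so e_C = 111.5 + 0.5e_D.
By symmetry e_D = e_C; substituting into the reaction function, 0.5e_C = 111.5 and e_C = 223.

223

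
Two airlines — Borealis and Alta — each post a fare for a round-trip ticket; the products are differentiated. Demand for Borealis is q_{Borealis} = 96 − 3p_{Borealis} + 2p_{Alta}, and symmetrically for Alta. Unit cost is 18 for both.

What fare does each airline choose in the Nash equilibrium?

37.5

Borealis's profit: π = (p_{Borealis} − 18)(96 − 3p_{Borealis} + 2p_{Alta}).
∂π/∂p_{Borealis} = 150 − 6p_{Borealis} + 2p_{Alta} = 0 ⇒ p_{Borealis} = 25 + (1/3)p_{Alta}.
By symmetry p_{Alta} = p_{Borealis}; substituting into the reaction function, (2/3)p_{Borealis} = 25 and p_{Borealis} = 37.5.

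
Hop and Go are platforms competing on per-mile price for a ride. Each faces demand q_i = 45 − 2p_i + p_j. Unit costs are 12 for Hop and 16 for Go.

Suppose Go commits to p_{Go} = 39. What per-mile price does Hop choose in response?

27

Hop's profit: π = (p_{Hop} − 12)(45 − 2p_{Hop} + p_{Go}).
∂π/∂p_{Hop} = 69 − 4p_{Hop} + p_{Go} = 0 ⇒ p_{Hop} = 17.25 + 0.25p_{Go}.
At p_{Go} = 39: p_{Hop} = 17.25 + 0.25·39 = 27.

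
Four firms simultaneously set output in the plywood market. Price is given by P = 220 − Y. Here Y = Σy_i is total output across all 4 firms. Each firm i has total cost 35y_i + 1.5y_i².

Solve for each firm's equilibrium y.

23.125

A representative firm's profit is π_i = y_i(220 − Y) − 35y_i − 1.5y_i², with Y = y_i + Σ_{j≠i} y_j.
First-order condition: 185 − 5y_i − Σ_{j≠i} y_j = 0.
Imposing symmetry (y_j = y for all j) turns Σ_{j≠i} y_j into 3y, so 185 = 8y and y = 23.125.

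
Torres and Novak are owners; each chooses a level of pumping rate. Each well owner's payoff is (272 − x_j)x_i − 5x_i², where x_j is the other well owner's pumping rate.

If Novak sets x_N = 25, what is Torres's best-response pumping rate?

Torres's payoff is (272 − x_N)x_T − 5x_T².
∂π/∂x_T = 272 − x_N − 10x_T = 0, so x_T = 27.2 − 0.1x_N.
At x_N = 25: x_T = 27.2 − 0.1·25 = 24.7.

24.7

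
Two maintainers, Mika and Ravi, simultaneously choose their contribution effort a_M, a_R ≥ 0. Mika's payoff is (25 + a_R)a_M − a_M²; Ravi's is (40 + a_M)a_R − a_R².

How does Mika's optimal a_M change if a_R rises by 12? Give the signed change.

Expanding Mika's payoff: 25a_M + a_Ra_M − a_M².
∂π/∂a_M = 25 + a_R − 2a_M = 0, so a_M = 12.5 + 0.5a_R.
The reaction-function slope is 0.5, so a 12-unit rise in a_R moves a_M by 0.5 × 12 = 6. Mika's best response rises — the actions are strategic complements.

6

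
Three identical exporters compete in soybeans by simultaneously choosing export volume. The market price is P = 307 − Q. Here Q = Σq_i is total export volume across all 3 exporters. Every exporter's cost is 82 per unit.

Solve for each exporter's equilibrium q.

A representative exporter's profit is π_i = q_i(307 − Q) − 82q_i, with Q = q_i + Σ_{j≠i} q_j.
First-order condition: 225 − 2q_i − Σ_{j≠i} q_j = 0.
With identical exporters, set every q_j = q: then 225 − 2q − 2q = 0, i.e. q = 225/4 = 56.25.

56.25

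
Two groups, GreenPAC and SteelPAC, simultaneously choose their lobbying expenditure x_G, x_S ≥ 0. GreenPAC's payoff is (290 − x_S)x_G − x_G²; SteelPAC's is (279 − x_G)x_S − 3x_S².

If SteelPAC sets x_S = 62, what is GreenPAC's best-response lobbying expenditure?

Expanding GreenPAC's payoff: 290x_G − x_Sx_G − x_G².
∂π/∂x_G = 290 − x_S − 2x_G = 0, so x_G = 145 − 0.5x_S.
At x_S = 62: x_G = 145 − 0.5·62 = 114.

114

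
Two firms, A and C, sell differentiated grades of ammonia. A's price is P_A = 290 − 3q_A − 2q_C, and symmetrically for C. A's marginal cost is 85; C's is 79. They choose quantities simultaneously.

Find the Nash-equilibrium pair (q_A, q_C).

25.25, 26.75

Firm A's profit: π = q_A(290 − 3q_A − 2q_C) − 85q_A.
∂π/∂q_A = 205 − 6q_A − 2q_C = 0 ⇒ q_A = 205/6 − (1/3)q_C.
Similarly q_C = 211/6 − (1/3)q_A.
Solving the two reaction functions simultaneously: (1 − (−1/3)(−1/3))q_A = 205/6 − (1/3)·(211/6), so (8/9)q_A = 202/9 and q_A = 25.25.
Then q_C = 211/6 − (1/3)·25.25 = 26.75.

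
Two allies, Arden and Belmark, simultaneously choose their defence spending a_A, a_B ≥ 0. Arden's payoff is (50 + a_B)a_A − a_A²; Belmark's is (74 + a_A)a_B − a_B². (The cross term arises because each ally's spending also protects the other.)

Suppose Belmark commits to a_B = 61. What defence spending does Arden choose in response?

Expanding Arden's payoff: 50a_A + a_Ba_A − a_A².
∂π/∂a_A = 50 + a_B − 2a_A = 0, so a_A = 25 + 0.5a_B.
At a_B = 61: a_A = 25 + 0.5·61 = 55.5.

55.5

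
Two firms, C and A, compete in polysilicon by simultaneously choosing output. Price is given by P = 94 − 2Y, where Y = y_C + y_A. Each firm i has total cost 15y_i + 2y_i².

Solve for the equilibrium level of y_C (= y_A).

7.9

Firm C's profit: π = y_C(94 − 2(y_C + y_A)) − 15y_C − 2y_C².
∂π/∂y_C = 79 − 8y_C − 2y_A = 0, so y_C = 9.875 − 0.25y_A.
Setting y_C = y_A in the reaction function: y_C = 9.875 − 0.25y_C, so y_C = 9.875 / 1.25 = 7.9.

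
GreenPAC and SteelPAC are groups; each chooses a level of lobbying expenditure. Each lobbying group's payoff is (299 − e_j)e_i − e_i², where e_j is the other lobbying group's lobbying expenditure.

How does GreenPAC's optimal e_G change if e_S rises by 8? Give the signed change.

-4

GreenPAC's payoff is (299 − e_S)e_G − e_G².
∂π/∂e_G = 299 − e_S − 2e_G = 0, so e_G = 149.5 − 0.5e_S.
The reaction-function slope is −0.5, so an 8-unit rise in e_S moves e_G by −0.5 × 8 = −4. GreenPAC's best response falls — the actions are strategic substitutes.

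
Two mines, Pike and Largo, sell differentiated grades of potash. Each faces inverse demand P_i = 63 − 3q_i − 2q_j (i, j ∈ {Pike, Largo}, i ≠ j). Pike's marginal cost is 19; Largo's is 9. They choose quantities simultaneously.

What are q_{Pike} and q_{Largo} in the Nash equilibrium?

Mine Pike's profit: π = q_{Pike}(63 − 3q_{Pike} − 2q_{Largo}) − 19q_{Pike}.
∂π/∂q_{Pike} = 44 − 6q_{Pike} − 2q_{Largo} = 0 ⇒ q_{Pike} = 22/3 − (1/3)q_{Largo}.
Similarly q_{Largo} = 9 − (1/3)q_{Pike}.
Substituting the second reaction function into the first: q_{Pike} = 22/3 − (1/3)(9 − (1/3)q_{Pike}), which gives (8/9)q_{Pike} = 13/3 ⇒ q_{Pike} = 4.875.
Then q_{Largo} = 9 − (1/3)·4.875 = 7.375.

4.875, 7.375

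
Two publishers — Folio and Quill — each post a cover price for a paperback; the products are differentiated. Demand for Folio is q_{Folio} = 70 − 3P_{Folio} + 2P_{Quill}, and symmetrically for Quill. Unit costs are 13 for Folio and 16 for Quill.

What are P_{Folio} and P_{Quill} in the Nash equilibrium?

Folio's profit: π = (P_{Folio} − 13)(70 − 3P_{Folio} + 2P_{Quill}).
∂π/∂P_{Folio} = 109 − 6P_{Folio} + 2P_{Quill} = 0 ⇒ P_{Folio} = 109/6 + (1/3)P_{Quill}.
Similarly P_{Quill} = 59/3 + (1/3)P_{Folio}.
Solving the two reaction functions simultaneously: (1 − (1/3)(1/3))P_{Folio} = 109/6 + (1/3)·(59/3), so (8/9)P_{Folio} = 445/18 and P_{Folio} = 27.8125.
Then P_{Quill} = 59/3 + (1/3)·27.8125 = 28.9375.

27.8125, 28.9375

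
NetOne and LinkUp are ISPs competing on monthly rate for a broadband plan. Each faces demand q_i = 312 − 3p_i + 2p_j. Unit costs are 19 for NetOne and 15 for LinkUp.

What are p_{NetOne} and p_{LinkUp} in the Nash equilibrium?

91.5, 90

NetOne's profit: π = (p_{NetOne} − 19)(312 − 3p_{NetOne} + 2p_{LinkUp}).
∂π/∂p_{NetOne} = 369 − 6p_{NetOne} + 2p_{LinkUp} = 0 ⇒ p_{NetOne} = 61.5 + (1/3)p_{LinkUp}.
Similarly p_{LinkUp} = 59.5 + (1/3)p_{NetOne}.
Plugging p_{LinkUp} into NetOne's best response: p_{NetOne} = 61.5 + (1/3)(59.5 + (1/3)p_{NetOne}) ⇒ (8/9)p_{NetOne} = 244/3, so p_{NetOne} = 91.5.
Then p_{LinkUp} = 59.5 + (1/3)·91.5 = 90.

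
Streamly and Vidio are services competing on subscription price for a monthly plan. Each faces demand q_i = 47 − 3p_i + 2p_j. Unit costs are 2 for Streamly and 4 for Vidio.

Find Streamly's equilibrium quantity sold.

34.875

Streamly's profit: π = (p_{Streamly} − 2)(47 − 3p_{Streamly} + 2p_{Vidio}).
∂π/∂p_{Streamly} = 53 − 6p_{Streamly} + 2p_{Vidio} = 0 ⇒ p_{Streamly} = 53/6 + (1/3)p_{Vidio}.
Similarly p_{Vidio} = 59/6 + (1/3)p_{Streamly}.
Plugging p_{Vidio} into Streamly's best response: p_{Streamly} = 53/6 + (1/3)(59/6 + (1/3)p_{Streamly}) ⇒ (8/9)p_{Streamly} = 109/9, so p_{Streamly} = 13.625.
Then p_{Vidio} = 59/6 + (1/3)·13.625 = 14.375.
q_{Streamly} = 47 − 3·13.625 + 2·14.375 = 34.875.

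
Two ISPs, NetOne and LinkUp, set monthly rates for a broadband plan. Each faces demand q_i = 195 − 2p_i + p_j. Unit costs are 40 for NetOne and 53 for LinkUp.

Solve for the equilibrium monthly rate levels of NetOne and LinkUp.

93.4, 98.6

NetOne's profit: π = (p_{NetOne} − 40)(195 − 2p_{NetOne} + p_{LinkUp}).
∂π/∂p_{NetOne} = 275 − 4p_{NetOne} + p_{LinkUp} = 0 ⇒ p_{NetOne} = 68.75 + 0.25p_{LinkUp}.
Similarly p_{LinkUp} = 75.25 + 0.25p_{NetOne}.
Solving the two reaction functions simultaneously: (1 − (0.25)(0.25))p_{NetOne} = 68.75 + 0.25·75.25, so 0.9375p_{NetOne} = 87.5625 and p_{NetOne} = 93.4.
Then p_{LinkUp} = 75.25 + 0.25·93.4 = 98.6.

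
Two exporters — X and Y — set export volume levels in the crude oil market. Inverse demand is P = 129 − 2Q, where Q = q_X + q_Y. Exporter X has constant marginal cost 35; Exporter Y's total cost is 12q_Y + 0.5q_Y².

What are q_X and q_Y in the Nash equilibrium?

14.75, 17.5

Exporter X's profit: π = q_X(129 − 2(q_X + q_Y)) − 35q_X.
∂π/∂q_X = 94 − 4q_X − 2q_Y = 0, so q_X = 23.5 − 0.5q_Y.
For Y: ∂π/∂q_Y = 117 − 5q_Y − 2q_X = 0 ⇒ q_Y = 23.4 − 0.4q_X.
Solving the two reaction functions simultaneously: (1 − (−0.5)(−0.4))q_X = 23.5 − 0.5·23.4, so 0.8q_X = 11.8 and q_X = 14.75.
Then q_Y = 23.4 − 0.4·14.75 = 17.5.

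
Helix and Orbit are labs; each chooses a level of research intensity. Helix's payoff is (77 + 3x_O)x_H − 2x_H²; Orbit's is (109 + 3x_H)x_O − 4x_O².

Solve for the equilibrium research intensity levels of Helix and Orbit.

41, 29

Expanding Helix's payoff: 77x_H + 3x_Ox_H − 2x_H².
∂π/∂x_H = 77 + 3x_O − 4x_H = 0, so x_H = 19.25 + 0.75x_O.
Likewise for Orbit: x_O = 13.625 + 0.375x_H.
Substituting the second reaction function into the first: x_H = 19.25 + 0.75(13.625 + 0.375x_H), which gives (23/32)x_H = 943/32 ⇒ x_H = 41.
Then x_O = 13.625 + 0.375·41 = 29.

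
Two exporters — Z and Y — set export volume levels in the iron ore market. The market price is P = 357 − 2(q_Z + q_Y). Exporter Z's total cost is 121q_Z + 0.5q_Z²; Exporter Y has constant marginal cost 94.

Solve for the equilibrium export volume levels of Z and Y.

Exporter Z's profit: π = q_Z(357 − 2(q_Z + q_Y)) − 121q_Z − 0.5q_Z².
∂π/∂q_Z = 236 − 5q_Z − 2q_Y = 0, so q_Z = 47.2 − 0.4q_Y.
For Y: ∂π/∂q_Y = 263 − 4q_Y − 2q_Z = 0 ⇒ q_Y = 65.75 − 0.5q_Z.
Substituting the second reaction function into the first: q_Z = 47.2 − 0.4(65.75 − 0.5q_Z), which gives 0.8q_Z = 20.9 ⇒ q_Z = 26.125.
Then q_Y = 65.75 − 0.5·26.125 = 52.6875.

26.125, 52.6875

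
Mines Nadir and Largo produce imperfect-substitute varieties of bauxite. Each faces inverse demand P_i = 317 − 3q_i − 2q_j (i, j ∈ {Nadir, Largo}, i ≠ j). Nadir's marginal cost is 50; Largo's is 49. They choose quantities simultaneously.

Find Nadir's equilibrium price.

Mine Nadir's profit: π = q_{Nadir}(317 − 3q_{Nadir} − 2q_{Largo}) − 50q_{Nadir}.
∂π/∂q_{Nadir} = 267 − 6q_{Nadir} − 2q_{Largo} = 0 ⇒ q_{Nadir} = 44.5 − (1/3)q_{Largo}.
Similarly q_{Largo} = 134/3 − (1/3)q_{Nadir}.
Substituting the second reaction function into the first: q_{Nadir} = 44.5 − (1/3)(134/3 − (1/3)q_{Nadir}), which gives (8/9)q_{Nadir} = 533/18 ⇒ q_{Nadir} = 33.3125.
Then q_{Largo} = 134/3 − (1/3)·33.3125 = 33.5625.
P_{Nadir} = 317 − 3·33.3125 − 2·33.5625 = 149.9375.

149.9375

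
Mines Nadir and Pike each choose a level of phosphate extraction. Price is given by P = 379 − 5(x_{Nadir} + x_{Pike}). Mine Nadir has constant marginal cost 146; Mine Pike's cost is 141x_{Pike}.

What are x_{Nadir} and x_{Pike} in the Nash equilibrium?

Mine Nadir's profit: π = x_{Nadir}(379 − 5(x_{Nadir} + x_{Pike})) − 146x_{Nadir}.
∂π/∂x_{Nadir} = 233 − 10x_{Nadir} − 5x_{Pike} = 0, so x_{Nadir} = 23.3 − 0.5x_{Pike}.
By the same steps for Pike: x_{Pike} = 23.8 − 0.5x_{Nadir}.
Solving the two reaction functions simultaneously: (1 − (−0.5)(−0.5))x_{Nadir} = 23.3 − 0.5·23.8, so 0.75x_{Nadir} = 11.4 and x_{Nadir} = 15.2.
Then x_{Pike} = 23.8 − 0.5·15.2 = 16.2.

15.2, 16.2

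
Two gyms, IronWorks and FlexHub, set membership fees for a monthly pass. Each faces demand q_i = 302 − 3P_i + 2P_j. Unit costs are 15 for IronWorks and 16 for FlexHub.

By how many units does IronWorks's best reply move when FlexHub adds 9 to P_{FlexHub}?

3

IronWorks's profit: π = (P_{IronWorks} − 15)(302 − 3P_{IronWorks} + 2P_{FlexHub}).
∂π/∂P_{IronWorks} = 347 − 6P_{IronWorks} + 2P_{FlexHub} = 0 ⇒ P_{IronWorks} = 347/6 + (1/3)P_{FlexHub}.
The reaction-function slope is 1/3, so a 9-unit rise in P_{FlexHub} moves P_{IronWorks} by 1/3 × 9 = 3. IronWorks's best response rises — the actions are strategic complements.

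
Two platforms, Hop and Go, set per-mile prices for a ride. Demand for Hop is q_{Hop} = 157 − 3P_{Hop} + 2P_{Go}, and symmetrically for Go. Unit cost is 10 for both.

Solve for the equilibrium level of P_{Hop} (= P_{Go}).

46.75

Hop's profit: π = (P_{Hop} − 10)(157 − 3P_{Hop} + 2P_{Go}).
∂π/∂P_{Hop} = 187 − 6P_{Hop} + 2P_{Go} = 0 ⇒ P_{Hop} = 187/6 + (1/3)P_{Go}.
Setting P_{Hop} = P_{Go} in the reaction function: P_{Hop} = 187/6 + (1/3)P_{Hop}, so P_{Hop} = (187/6) / (2/3) = 46.75.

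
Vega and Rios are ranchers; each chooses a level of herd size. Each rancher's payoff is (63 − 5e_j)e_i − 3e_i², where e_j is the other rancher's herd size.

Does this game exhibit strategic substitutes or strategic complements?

Vega's payoff is (63 − 5e_R)e_V − 3e_V².
∂π/∂e_V = 63 − 5e_R − 6e_V = 0, so e_V = 10.5 − (5/6)e_R.
The best-response slope de_V/de_R = −5/6 < 0: the reaction function is downward-sloping, so the choices are strategic substitutes.

strategic substitutes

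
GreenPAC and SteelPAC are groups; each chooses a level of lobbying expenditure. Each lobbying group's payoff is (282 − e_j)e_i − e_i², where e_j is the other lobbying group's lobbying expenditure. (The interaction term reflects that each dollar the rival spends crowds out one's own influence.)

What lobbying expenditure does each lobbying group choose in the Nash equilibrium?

GreenPAC's payoff is (282 − e_S)e_G − e_G².
∂π/∂e_G = 282 − e_S − 2e_G = 0, so e_G = 141 − 0.5e_S.
Setting e_G = e_S in the reaction function: e_G = 141 − 0.5e_G, so e_G = 141 / 1.5 = 94.

94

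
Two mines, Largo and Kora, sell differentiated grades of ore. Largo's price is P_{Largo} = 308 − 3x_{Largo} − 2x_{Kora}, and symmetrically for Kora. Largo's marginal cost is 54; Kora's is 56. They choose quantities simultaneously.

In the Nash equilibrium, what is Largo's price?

Mine Largo's profit: π = x_{Largo}(308 − 3x_{Largo} − 2x_{Kora}) − 54x_{Largo}.
∂π/∂x_{Largo} = 254 − 6x_{Largo} − 2x_{Kora} = 0 ⇒ x_{Largo} = 127/3 − (1/3)x_{Kora}.
Similarly x_{Kora} = 42 − (1/3)x_{Largo}.
Solving the two reaction functions simultaneously: (1 − (−1/3)(−1/3))x_{Largo} = 127/3 − (1/3)·42, so (8/9)x_{Largo} = 85/3 and x_{Largo} = 31.875.
Then x_{Kora} = 42 − (1/3)·31.875 = 31.375.
P_{Largo} = 308 − 3·31.875 − 2·31.375 = 149.625.

149.625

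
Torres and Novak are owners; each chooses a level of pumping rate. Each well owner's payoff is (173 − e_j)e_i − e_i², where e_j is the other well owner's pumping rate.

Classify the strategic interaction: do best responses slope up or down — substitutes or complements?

strategic substitutes

Torres's payoff is (173 − e_N)e_T − e_T².
∂π/∂e_T = 173 − e_N − 2e_T = 0, so e_T = 86.5 − 0.5e_N.
The best-response slope de_T/de_N = −0.5 < 0: the reaction function is downward-sloping, so the choices are strategic substitutes.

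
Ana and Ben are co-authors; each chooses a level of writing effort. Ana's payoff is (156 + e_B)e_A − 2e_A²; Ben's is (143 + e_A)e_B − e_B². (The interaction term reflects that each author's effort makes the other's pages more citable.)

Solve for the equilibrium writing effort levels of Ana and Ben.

65, 104

Expanding Ana's payoff: 156e_A + e_Be_A − 2e_A².
∂π/∂e_A = 156 + e_B − 4e_A = 0, so e_A = 39 + 0.25e_B.
Likewise for Ben: e_B = 71.5 + 0.5e_A.
Substituting the second reaction function into the first: e_A = 39 + 0.25(71.5 + 0.5e_A), which gives 0.875e_A = 56.875 ⇒ e_A = 65.
Then e_B = 71.5 + 0.5·65 = 104.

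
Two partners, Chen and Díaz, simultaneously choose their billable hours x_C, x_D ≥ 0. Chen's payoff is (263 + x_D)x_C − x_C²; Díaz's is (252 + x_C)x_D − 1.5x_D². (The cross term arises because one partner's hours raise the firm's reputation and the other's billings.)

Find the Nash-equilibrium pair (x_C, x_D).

208.2, 153.4

Expanding Chen's payoff: 263x_C + x_Dx_C − x_C².
∂π/∂x_C = 263 + x_D − 2x_C = 0, so x_C = 131.5 + 0.5x_D.
Likewise for Díaz: x_D = 84 + (1/3)x_C.
Solving the two reaction functions simultaneously: (1 − (0.5)(1/3))x_C = 131.5 + 0.5·84, so (5/6)x_C = 173.5 and x_C = 208.2.
Then x_D = 84 + (1/3)·208.2 = 153.4.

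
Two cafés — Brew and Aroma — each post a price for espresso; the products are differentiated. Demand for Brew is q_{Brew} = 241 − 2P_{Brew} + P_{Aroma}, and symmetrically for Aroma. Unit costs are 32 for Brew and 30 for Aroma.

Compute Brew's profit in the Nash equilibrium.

Brew's profit: π = (P_{Brew} − 32)(241 − 2P_{Brew} + P_{Aroma}).
∂π/∂P_{Brew} = 305 − 4P_{Brew} + P_{Aroma} = 0 ⇒ P_{Brew} = 76.25 + 0.25P_{Aroma}.
Similarly P_{Aroma} = 75.25 + 0.25P_{Brew}.
Substituting the second reaction function into the first: P_{Brew} = 76.25 + 0.25(75.25 + 0.25P_{Brew}), which gives 0.9375P_{Brew} = 95.0625 ⇒ P_{Brew} = 101.4.
Then P_{Aroma} = 75.25 + 0.25·101.4 = 100.6.
q_{Brew} = 241 − 2·101.4 + 100.6 = 138.8.
Profit = (101.4 − 32)·138.8 = 9632.72.

9632.72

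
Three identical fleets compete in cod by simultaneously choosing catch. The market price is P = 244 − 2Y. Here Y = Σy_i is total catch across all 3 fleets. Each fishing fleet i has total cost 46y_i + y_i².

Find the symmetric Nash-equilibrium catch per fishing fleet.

19.8

A representative fishing fleet's profit is π_i = y_i(244 − 2Y) − 46y_i − y_i², with Y = y_i + Σ_{j≠i} y_j.
First-order condition: 198 − 6y_i − 2Σ_{j≠i} y_j = 0.
In a symmetric equilibrium every fishing fleet chooses the same y, so Σ_{j≠i} y_j = 2y. The condition becomes 198 − 10y = 0, giving y = 198/10 = 19.8.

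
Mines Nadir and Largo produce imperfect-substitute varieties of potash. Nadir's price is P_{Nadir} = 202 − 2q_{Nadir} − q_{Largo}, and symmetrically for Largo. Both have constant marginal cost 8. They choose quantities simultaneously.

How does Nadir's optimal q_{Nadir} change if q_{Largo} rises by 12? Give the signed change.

Mine Nadir's profit: π = q_{Nadir}(202 − 2q_{Nadir} − q_{Largo}) − 8q_{Nadir}.
∂π/∂q_{Nadir} = 194 − 4q_{Nadir} − q_{Largo} = 0 ⇒ q_{Nadir} = 48.5 − 0.25q_{Largo}.
The reaction-function slope is −0.25, so a 12-unit rise in q_{Largo} moves q_{Nadir} by −0.25 × 12 = −3. Nadir's best response falls — the actions are strategic substitutes.

-3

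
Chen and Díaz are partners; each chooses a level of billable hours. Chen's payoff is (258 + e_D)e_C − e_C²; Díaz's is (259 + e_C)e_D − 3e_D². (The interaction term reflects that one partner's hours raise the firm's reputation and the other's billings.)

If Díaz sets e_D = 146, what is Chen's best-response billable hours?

Expanding Chen's payoff: 258e_C + e_De_C − e_C².
∂π/∂e_C = 258 + e_D − 2e_C = 0, so e_C = 129 + 0.5e_D.
At e_D = 146: e_C = 129 + 0.5·146 = 202.

202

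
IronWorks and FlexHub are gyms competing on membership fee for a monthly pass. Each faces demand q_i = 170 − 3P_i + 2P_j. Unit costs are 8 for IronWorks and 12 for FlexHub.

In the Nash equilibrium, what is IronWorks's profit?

5104.6875

IronWorks's profit: π = (P_{IronWorks} − 8)(170 − 3P_{IronWorks} + 2P_{FlexHub}).
∂π/∂P_{IronWorks} = 194 − 6P_{IronWorks} + 2P_{FlexHub} = 0 ⇒ P_{IronWorks} = 97/3 + (1/3)P_{FlexHub}.
Similarly P_{FlexHub} = 103/3 + (1/3)P_{IronWorks}.
Solving the two reaction functions simultaneously: (1 − (1/3)(1/3))P_{IronWorks} = 97/3 + (1/3)·(103/3), so (8/9)P_{IronWorks} = 394/9 and P_{IronWorks} = 49.25.
Then P_{FlexHub} = 103/3 + (1/3)·49.25 = 50.75.
q_{IronWorks} = 170 − 3·49.25 + 2·50.75 = 123.75.
Profit = (49.25 − 8)·123.75 = 5104.6875.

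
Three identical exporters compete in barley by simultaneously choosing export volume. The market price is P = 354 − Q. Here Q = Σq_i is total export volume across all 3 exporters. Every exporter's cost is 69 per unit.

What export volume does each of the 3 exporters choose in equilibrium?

71.25

A representative exporter's profit is π_i = q_i(354 − Q) − 69q_i, with Q = q_i + Σ_{j≠i} q_j.
First-order condition: 285 − 2q_i − Σ_{j≠i} q_j = 0.
In a symmetric equilibrium every exporter chooses the same q, so Σ_{j≠i} q_j = 2q. The condition becomes 285 − 4q = 0, giving q = 285/4 = 71.25.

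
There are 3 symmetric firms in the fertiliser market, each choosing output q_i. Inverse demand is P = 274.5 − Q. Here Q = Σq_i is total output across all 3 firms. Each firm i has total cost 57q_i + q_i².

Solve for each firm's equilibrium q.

36.25

A representative firm's profit is π_i = q_i(274.5 − Q) − 57q_i − q_i², with Q = q_i + Σ_{j≠i} q_j.
First-order condition: 217.5 − 4q_i − Σ_{j≠i} q_j = 0.
Imposing symmetry (q_j = q for all j) turns Σ_{j≠i} q_j into 2q, so 217.5 = 6q and q = 36.25.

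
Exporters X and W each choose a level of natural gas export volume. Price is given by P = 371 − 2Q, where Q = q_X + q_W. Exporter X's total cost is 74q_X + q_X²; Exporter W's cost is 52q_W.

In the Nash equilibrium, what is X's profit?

Exporter X's profit: π = q_X(371 − 2(q_X + q_W)) − 74q_X − q_X².
∂π/∂q_X = 297 − 6q_X − 2q_W = 0, so q_X = 49.5 − (1/3)q_W.
For W: ∂π/∂q_W = 319 − 4q_W − 2q_X = 0 ⇒ q_W = 79.75 − 0.5q_X.
Substituting the second reaction function into the first: q_X = 49.5 − (1/3)(79.75 − 0.5q_X), which gives (5/6)q_X = 275/12 ⇒ q_X = 27.5.
Then q_W = 79.75 − 0.5·27.5 = 66.
Price P = 371 − 2·93.5 = 184.
X's profit: (184 − 74)·27.5 − (27.5)² = 2268.75.

2268.75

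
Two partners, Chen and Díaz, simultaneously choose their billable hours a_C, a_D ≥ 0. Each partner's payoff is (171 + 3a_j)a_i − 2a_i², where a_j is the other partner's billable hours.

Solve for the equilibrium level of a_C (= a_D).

171

Chen's payoff is (171 + 3a_D)a_C − 2a_C².
∂π/∂a_C = 171 + 3a_D − 4a_C = 0, so a_C = 42.75 + 0.75a_D.
The game is symmetric, so in equilibrium a_D = a_C: the reaction function gives 0.25a_C = 42.75, hence a_C = 171.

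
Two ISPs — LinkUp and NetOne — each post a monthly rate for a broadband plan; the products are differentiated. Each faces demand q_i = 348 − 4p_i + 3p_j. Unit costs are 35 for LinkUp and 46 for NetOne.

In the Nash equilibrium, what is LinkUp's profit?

LinkUp's profit: π = (p_{LinkUp} − 35)(348 − 4p_{LinkUp} + 3p_{NetOne}).
∂π/∂p_{LinkUp} = 488 − 8p_{LinkUp} + 3p_{NetOne} = 0 ⇒ p_{LinkUp} = 61 + 0.375p_{NetOne}.
Similarly p_{NetOne} = 66.5 + 0.375p_{LinkUp}.
Substituting the second reaction function into the first: p_{LinkUp} = 61 + 0.375(66.5 + 0.375p_{LinkUp}), which gives (55/64)p_{LinkUp} = 85.9375 ⇒ p_{LinkUp} = 100.
Then p_{NetOne} = 66.5 + 0.375·100 = 104.
q_{LinkUp} = 348 − 4·100 + 3·104 = 260.
Profit = (100 − 35)·260 = 16900.

16900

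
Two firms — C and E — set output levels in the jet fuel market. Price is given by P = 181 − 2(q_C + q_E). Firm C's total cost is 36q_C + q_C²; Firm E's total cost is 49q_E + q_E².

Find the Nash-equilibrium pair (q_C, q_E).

Firm C's profit: π = q_C(181 − 2(q_C + q_E)) − 36q_C − q_C².
∂π/∂q_C = 145 − 6q_C − 2q_E = 0, so q_C = 145/6 − (1/3)q_E.
By the same steps for E: q_E = 22 − (1/3)q_C.
Plugging q_E into C's best response: q_C = 145/6 − (1/3)(22 − (1/3)q_C) ⇒ (8/9)q_C = 101/6, so q_C = 18.9375.
Then q_E = 22 − (1/3)·18.9375 = 15.6875.

18.9375, 15.6875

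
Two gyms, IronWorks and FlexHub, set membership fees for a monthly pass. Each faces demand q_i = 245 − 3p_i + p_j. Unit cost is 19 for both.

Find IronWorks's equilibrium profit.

IronWorks's profit: π = (p_{IronWorks} − 19)(245 − 3p_{IronWorks} + p_{FlexHub}).
∂π/∂p_{IronWorks} = 302 − 6p_{IronWorks} + p_{FlexHub} = 0 ⇒ p_{IronWorks} = 151/3 + (1/6)p_{FlexHub}.
The game is symmetric, so in equilibrium p_{FlexHub} = p_{IronWorks}: the reaction function gives (5/6)p_{IronWorks} = 151/3, hence p_{IronWorks} = 60.4.
q_{IronWorks} = 245 − 3·60.4 + 60.4 = 124.2.
Profit = (60.4 − 19)·124.2 = 5141.88.

5141.88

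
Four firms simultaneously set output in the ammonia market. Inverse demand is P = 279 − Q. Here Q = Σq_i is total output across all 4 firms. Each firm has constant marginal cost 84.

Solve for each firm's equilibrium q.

39

A representative firm's profit is π_i = q_i(279 − Q) − 84q_i, with Q = q_i + Σ_{j≠i} q_j.
First-order condition: 195 − 2q_i − Σ_{j≠i} q_j = 0.
Imposing symmetry (q_j = q for all j) turns Σ_{j≠i} q_j into 3q, so 195 = 5q and q = 39.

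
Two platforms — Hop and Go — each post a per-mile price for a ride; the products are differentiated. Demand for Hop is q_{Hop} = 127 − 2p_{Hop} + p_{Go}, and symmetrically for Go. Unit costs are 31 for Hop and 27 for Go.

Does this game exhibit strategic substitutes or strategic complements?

strategic complements

Hop's profit: π = (p_{Hop} − 31)(127 − 2p_{Hop} + p_{Go}).
∂π/∂p_{Hop} = 189 − 4p_{Hop} + p_{Go} = 0 ⇒ p_{Hop} = 47.25 + 0.25p_{Go}.
The best-response slope dp_{Hop}/dp_{Go} = 0.25 > 0: the reaction function is upward-sloping, so the choices are strategic complements.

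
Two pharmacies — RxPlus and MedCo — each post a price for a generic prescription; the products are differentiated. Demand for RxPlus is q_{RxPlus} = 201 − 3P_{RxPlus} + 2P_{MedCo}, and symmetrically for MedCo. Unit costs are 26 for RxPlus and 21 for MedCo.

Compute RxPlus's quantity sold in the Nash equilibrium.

128.4375

RxPlus's profit: π = (P_{RxPlus} − 26)(201 − 3P_{RxPlus} + 2P_{MedCo}).
∂π/∂P_{RxPlus} = 279 − 6P_{RxPlus} + 2P_{MedCo} = 0 ⇒ P_{RxPlus} = 46.5 + (1/3)P_{MedCo}.
Similarly P_{MedCo} = 44 + (1/3)P_{RxPlus}.
Substituting the second reaction function into the first: P_{RxPlus} = 46.5 + (1/3)(44 + (1/3)P_{RxPlus}), which gives (8/9)P_{RxPlus} = 367/6 ⇒ P_{RxPlus} = 68.8125.
Then P_{MedCo} = 44 + (1/3)·68.8125 = 66.9375.
q_{RxPlus} = 201 − 3·68.8125 + 2·66.9375 = 128.4375.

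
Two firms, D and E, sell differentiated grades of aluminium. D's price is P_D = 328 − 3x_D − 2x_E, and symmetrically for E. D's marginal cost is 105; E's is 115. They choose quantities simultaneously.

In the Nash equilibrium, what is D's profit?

2436.75

Firm D's profit: π = x_D(328 − 3x_D − 2x_E) − 105x_D.
∂π/∂x_D = 223 − 6x_D − 2x_E = 0 ⇒ x_D = 223/6 − (1/3)x_E.
Similarly x_E = 35.5 − (1/3)x_D.
Plugging x_E into D's best response: x_D = 223/6 − (1/3)(35.5 − (1/3)x_D) ⇒ (8/9)x_D = 76/3, so x_D = 28.5.
Then x_E = 35.5 − (1/3)·28.5 = 26.
P_D = 328 − 3·28.5 − 2·26 = 190.5.
Profit = (190.5 − 105)·28.5 = 2436.75.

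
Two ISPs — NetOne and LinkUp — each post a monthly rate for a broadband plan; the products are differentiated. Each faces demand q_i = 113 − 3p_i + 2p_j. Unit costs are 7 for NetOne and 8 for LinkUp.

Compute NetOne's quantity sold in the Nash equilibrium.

NetOne's profit: π = (p_{NetOne} − 7)(113 − 3p_{NetOne} + 2p_{LinkUp}).
∂π/∂p_{NetOne} = 134 − 6p_{NetOne} + 2p_{LinkUp} = 0 ⇒ p_{NetOne} = 67/3 + (1/3)p_{LinkUp}.
Similarly p_{LinkUp} = 137/6 + (1/3)p_{NetOne}.
Plugging p_{LinkUp} into NetOne's best response: p_{NetOne} = 67/3 + (1/3)(137/6 + (1/3)p_{NetOne}) ⇒ (8/9)p_{NetOne} = 539/18, so p_{NetOne} = 33.6875.
Then p_{LinkUp} = 137/6 + (1/3)·33.6875 = 34.0625.
q_{NetOne} = 113 − 3·33.6875 + 2·34.0625 = 80.0625.

80.0625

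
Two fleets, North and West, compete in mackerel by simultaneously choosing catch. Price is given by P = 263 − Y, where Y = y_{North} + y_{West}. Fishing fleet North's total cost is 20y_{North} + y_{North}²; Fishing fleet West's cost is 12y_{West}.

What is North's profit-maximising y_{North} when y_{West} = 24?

Fishing fleet North's profit: π = y_{North}(263 − (y_{North} + y_{West})) − 20y_{North} − y_{North}².
∂π/∂y_{North} = 243 − 4y_{North} − y_{West} = 0, so y_{North} = 60.75 − 0.25y_{West}.
At y_{West} = 24: y_{North} = 60.75 − 0.25·24 = 54.75.

54.75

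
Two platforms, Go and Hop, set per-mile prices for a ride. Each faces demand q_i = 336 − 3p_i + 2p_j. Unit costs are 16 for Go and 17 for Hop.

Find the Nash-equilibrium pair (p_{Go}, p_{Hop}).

96.1875, 96.5625

Go's profit: π = (p_{Go} − 16)(336 − 3p_{Go} + 2p_{Hop}).
∂π/∂p_{Go} = 384 − 6p_{Go} + 2p_{Hop} = 0 ⇒ p_{Go} = 64 + (1/3)p_{Hop}.
Similarly p_{Hop} = 64.5 + (1/3)p_{Go}.
Solving the two reaction functions simultaneously: (1 − (1/3)(1/3))p_{Go} = 64 + (1/3)·64.5, so (8/9)p_{Go} = 85.5 and p_{Go} = 96.1875.
Then p_{Hop} = 64.5 + (1/3)·96.1875 = 96.5625.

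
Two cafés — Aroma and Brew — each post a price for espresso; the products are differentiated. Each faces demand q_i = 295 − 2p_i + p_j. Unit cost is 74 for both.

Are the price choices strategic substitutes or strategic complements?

strategic complements

Aroma's profit: π = (p_{Aroma} − 74)(295 − 2p_{Aroma} + p_{Brew}).
∂π/∂p_{Aroma} = 443 − 4p_{Aroma} + p_{Brew} = 0 ⇒ p_{Aroma} = 110.75 + 0.25p_{Brew}.
The best-response slope dp_{Aroma}/dp_{Brew} = 0.25 > 0: the reaction function is upward-sloping, so the choices are strategic complements.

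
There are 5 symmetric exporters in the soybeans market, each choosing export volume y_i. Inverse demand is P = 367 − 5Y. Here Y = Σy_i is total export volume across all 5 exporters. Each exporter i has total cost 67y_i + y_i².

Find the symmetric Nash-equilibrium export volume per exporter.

9.375

A representative exporter's profit is π_i = y_i(367 − 5Y) − 67y_i − y_i², with Y = y_i + Σ_{j≠i} y_j.
First-order condition: 300 − 12y_i − 5Σ_{j≠i} y_j = 0.
Imposing symmetry (y_j = y for all j) turns Σ_{j≠i} y_j into 4y, so 300 = 32y and y = 9.375.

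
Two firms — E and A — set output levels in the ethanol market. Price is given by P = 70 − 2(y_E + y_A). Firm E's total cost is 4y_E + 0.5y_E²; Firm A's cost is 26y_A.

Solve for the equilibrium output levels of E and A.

Firm E's profit: π = y_E(70 − 2(y_E + y_A)) − 4y_E − 0.5y_E².
∂π/∂y_E = 66 − 5y_E − 2y_A = 0, so y_E = 13.2 − 0.4y_A.
For A: ∂π/∂y_A = 44 − 4y_A − 2y_E = 0 ⇒ y_A = 11 − 0.5y_E.
Solving the two reaction functions simultaneously: (1 − (−0.4)(−0.5))y_E = 13.2 − 0.4·11, so 0.8y_E = 8.8 and y_E = 11.
Then y_A = 11 − 0.5·11 = 5.5.

11, 5.5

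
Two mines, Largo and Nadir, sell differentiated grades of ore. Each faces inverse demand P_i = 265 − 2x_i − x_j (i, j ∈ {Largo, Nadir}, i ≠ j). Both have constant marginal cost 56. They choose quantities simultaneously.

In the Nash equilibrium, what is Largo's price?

139.6

Mine Largo's profit: π = x_{Largo}(265 − 2x_{Largo} − x_{Nadir}) − 56x_{Largo}.
∂π/∂x_{Largo} = 209 − 4x_{Largo} − x_{Nadir} = 0 ⇒ x_{Largo} = 52.25 − 0.25x_{Nadir}.
By symmetry x_{Nadir} = x_{Largo}; substituting into the reaction function, 1.25x_{Largo} = 52.25 and x_{Largo} = 41.8.
P_{Largo} = 265 − 2·41.8 − 41.8 = 139.6.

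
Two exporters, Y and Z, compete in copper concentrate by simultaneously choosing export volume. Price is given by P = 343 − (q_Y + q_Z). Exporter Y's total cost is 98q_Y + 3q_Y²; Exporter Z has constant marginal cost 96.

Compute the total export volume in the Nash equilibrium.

Exporter Y's profit: π = q_Y(343 − (q_Y + q_Z)) − 98q_Y − 3q_Y².
∂π/∂q_Y = 245 − 8q_Y − q_Z = 0, so q_Y = 30.625 − 0.125q_Z.
For Z: ∂π/∂q_Z = 247 − 2q_Z − q_Y = 0 ⇒ q_Z = 123.5 − 0.5q_Y.
Substituting the second reaction function into the first: q_Y = 30.625 − 0.125(123.5 − 0.5q_Y), which gives 0.9375q_Y = 15.1875 ⇒ q_Y = 16.2.
Then q_Z = 123.5 − 0.5·16.2 = 115.4.
Total export volume: 16.2 + 115.4 = 131.6.

131.6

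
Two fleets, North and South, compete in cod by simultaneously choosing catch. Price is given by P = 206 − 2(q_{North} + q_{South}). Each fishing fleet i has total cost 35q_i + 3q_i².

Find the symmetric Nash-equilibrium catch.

14.25

Fishing fleet North's profit: π = q_{North}(206 − 2(q_{North} + q_{South})) − 35q_{North} − 3q_{North}².
∂π/∂q_{North} = 171 − 10q_{North} − 2q_{South} = 0, so q_{North} = 17.1 − 0.2q_{South}.
The game is symmetric, so in equilibrium q_{South} = q_{North}: the reaction function gives 1.2q_{North} = 17.1, hence q_{North} = 14.25.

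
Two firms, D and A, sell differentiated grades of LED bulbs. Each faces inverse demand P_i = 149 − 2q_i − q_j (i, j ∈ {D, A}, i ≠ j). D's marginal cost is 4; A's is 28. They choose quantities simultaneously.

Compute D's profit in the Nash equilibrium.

Firm D's profit: π = q_D(149 − 2q_D − q_A) − 4q_D.
∂π/∂q_D = 145 − 4q_D − q_A = 0 ⇒ q_D = 36.25 − 0.25q_A.
Similarly q_A = 30.25 − 0.25q_D.
Plugging q_A into D's best response: q_D = 36.25 − 0.25(30.25 − 0.25q_D) ⇒ 0.9375q_D = 28.6875, so q_D = 30.6.
Then q_A = 30.25 − 0.25·30.6 = 22.6.
P_D = 149 − 2·30.6 − 22.6 = 65.2.
Profit = (65.2 − 4)·30.6 = 1872.72.

1872.72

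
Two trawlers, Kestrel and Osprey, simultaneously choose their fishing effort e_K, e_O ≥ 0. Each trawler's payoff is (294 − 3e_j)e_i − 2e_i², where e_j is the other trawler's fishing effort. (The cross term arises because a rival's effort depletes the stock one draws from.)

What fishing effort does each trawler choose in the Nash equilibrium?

Kestrel's payoff is (294 − 3e_O)e_K − 2e_K².
∂π/∂e_K = 294 − 3e_O − 4e_K = 0, so e_K = 73.5 − 0.75e_O.
Setting e_K = e_O in the reaction function: e_K = 73.5 − 0.75e_K, so e_K = 73.5 / 1.75 = 42.

42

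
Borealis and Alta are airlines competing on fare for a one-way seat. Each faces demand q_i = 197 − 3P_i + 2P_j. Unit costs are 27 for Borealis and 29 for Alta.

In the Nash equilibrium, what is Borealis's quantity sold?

Borealis's profit: π = (P_{Borealis} − 27)(197 − 3P_{Borealis} + 2P_{Alta}).
∂π/∂P_{Borealis} = 278 − 6P_{Borealis} + 2P_{Alta} = 0 ⇒ P_{Borealis} = 139/3 + (1/3)P_{Alta}.
Similarly P_{Alta} = 142/3 + (1/3)P_{Borealis}.
Solving the two reaction functions simultaneously: (1 − (1/3)(1/3))P_{Borealis} = 139/3 + (1/3)·(142/3), so (8/9)P_{Borealis} = 559/9 and P_{Borealis} = 69.875.
Then P_{Alta} = 142/3 + (1/3)·69.875 = 70.625.
q_{Borealis} = 197 − 3·69.875 + 2·70.625 = 128.625.

128.625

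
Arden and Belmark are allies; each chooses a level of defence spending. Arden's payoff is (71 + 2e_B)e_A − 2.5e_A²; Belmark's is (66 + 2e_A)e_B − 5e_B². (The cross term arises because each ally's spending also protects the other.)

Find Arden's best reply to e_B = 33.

27.4

Expanding Arden's payoff: 71e_A + 2e_Be_A − 2.5e_A².
∂π/∂e_A = 71 + 2e_B − 5e_A = 0, so e_A = 14.2 + 0.4e_B.
At e_B = 33: e_A = 14.2 + 0.4·33 = 27.4.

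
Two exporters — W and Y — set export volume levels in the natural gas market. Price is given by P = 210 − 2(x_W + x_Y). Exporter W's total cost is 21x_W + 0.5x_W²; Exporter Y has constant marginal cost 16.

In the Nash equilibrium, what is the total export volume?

60

Exporter W's profit: π = x_W(210 − 2(x_W + x_Y)) − 21x_W − 0.5x_W².
∂π/∂x_W = 189 − 5x_W − 2x_Y = 0, so x_W = 37.8 − 0.4x_Y.
For Y: ∂π/∂x_Y = 194 − 4x_Y − 2x_W = 0 ⇒ x_Y = 48.5 − 0.5x_W.
Substituting the second reaction function into the first: x_W = 37.8 − 0.4(48.5 − 0.5x_W), which gives 0.8x_W = 18.4 ⇒ x_W = 23.
Then x_Y = 48.5 − 0.5·23 = 37.
Total export volume: 23 + 37 = 60.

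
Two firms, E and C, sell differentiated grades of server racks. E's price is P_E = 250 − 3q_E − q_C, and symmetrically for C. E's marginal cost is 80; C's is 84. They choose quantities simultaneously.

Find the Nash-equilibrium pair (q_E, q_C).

Firm E's profit: π = q_E(250 − 3q_E − q_C) − 80q_E.
∂π/∂q_E = 170 − 6q_E − q_C = 0 ⇒ q_E = 85/3 − (1/6)q_C.
Similarly q_C = 83/3 − (1/6)q_E.
Solving the two reaction functions simultaneously: (1 − (−1/6)(−1/6))q_E = 85/3 − (1/6)·(83/3), so (35/36)q_E = 427/18 and q_E = 24.4.
Then q_C = 83/3 − (1/6)·24.4 = 23.6.

24.4, 23.6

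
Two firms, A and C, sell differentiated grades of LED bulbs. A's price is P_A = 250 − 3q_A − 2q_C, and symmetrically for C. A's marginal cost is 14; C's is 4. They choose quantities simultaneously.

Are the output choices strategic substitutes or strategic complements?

strategic substitutes

Firm A's profit: π = q_A(250 − 3q_A − 2q_C) − 14q_A.
∂π/∂q_A = 236 − 6q_A − 2q_C = 0 ⇒ q_A = 118/3 − (1/3)q_C.
The best-response slope dq_A/dq_C = −1/3 < 0: the reaction function is downward-sloping, so the choices are strategic substitutes.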